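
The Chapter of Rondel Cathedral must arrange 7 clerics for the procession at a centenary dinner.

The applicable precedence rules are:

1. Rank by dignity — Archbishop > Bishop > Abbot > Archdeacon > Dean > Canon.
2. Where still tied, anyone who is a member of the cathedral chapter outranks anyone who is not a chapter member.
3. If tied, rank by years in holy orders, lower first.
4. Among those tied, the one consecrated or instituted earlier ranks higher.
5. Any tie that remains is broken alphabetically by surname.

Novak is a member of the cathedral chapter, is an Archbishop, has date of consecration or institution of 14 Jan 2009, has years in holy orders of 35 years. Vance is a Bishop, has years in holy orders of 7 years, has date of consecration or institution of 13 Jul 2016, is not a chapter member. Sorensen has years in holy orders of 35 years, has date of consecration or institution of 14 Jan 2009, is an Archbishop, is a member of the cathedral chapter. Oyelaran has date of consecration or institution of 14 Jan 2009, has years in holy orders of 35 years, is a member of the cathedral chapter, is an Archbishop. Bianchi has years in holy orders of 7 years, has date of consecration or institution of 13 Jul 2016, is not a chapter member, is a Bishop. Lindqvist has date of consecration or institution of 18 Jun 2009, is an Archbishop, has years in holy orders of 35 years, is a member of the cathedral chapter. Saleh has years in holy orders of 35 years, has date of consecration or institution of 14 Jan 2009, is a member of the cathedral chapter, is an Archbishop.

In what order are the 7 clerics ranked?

Novak, Oyelaran, Saleh, Sorensen, Lindqvist, Bianchi, Vance

By dignity: Novak, Oyelaran, Saleh, Sorensen and Lindqvist (Archbishop); then Bianchi and Vance (Bishop).
Novak, Oyelaran, Saleh, Sorensen and Lindqvist are each a member of the cathedral chapter, so the next rule applies.
Novak, Oyelaran, Saleh, Sorensen and Lindqvist all have years in holy orders 35 years, so the next rule applies.
Among Novak, Oyelaran, Saleh, Sorensen and Lindqvist, by date of consecration or institution (earlier first): Novak, Oyelaran, Saleh and Sorensen (14 Jan 2009) before Lindqvist (18 Jun 2009).
Among Novak, Oyelaran, Saleh and Sorensen, alphabetically by surname: Novak before Oyelaran before Saleh before Sorensen.
Bianchi and Vance are each not a chapter member, so the next rule applies.
Bianchi and Vance both have years in holy orders 7 years, so the next rule applies.
Bianchi and Vance both have date of consecration or institution 13 Jul 2016, so the next rule applies.
Among Bianchi and Vance, alphabetically by surname: Bianchi before Vance.
Full order: Novak, Oyelaran, Saleh, Sorensen, Lindqvist, Bianchi, Vance.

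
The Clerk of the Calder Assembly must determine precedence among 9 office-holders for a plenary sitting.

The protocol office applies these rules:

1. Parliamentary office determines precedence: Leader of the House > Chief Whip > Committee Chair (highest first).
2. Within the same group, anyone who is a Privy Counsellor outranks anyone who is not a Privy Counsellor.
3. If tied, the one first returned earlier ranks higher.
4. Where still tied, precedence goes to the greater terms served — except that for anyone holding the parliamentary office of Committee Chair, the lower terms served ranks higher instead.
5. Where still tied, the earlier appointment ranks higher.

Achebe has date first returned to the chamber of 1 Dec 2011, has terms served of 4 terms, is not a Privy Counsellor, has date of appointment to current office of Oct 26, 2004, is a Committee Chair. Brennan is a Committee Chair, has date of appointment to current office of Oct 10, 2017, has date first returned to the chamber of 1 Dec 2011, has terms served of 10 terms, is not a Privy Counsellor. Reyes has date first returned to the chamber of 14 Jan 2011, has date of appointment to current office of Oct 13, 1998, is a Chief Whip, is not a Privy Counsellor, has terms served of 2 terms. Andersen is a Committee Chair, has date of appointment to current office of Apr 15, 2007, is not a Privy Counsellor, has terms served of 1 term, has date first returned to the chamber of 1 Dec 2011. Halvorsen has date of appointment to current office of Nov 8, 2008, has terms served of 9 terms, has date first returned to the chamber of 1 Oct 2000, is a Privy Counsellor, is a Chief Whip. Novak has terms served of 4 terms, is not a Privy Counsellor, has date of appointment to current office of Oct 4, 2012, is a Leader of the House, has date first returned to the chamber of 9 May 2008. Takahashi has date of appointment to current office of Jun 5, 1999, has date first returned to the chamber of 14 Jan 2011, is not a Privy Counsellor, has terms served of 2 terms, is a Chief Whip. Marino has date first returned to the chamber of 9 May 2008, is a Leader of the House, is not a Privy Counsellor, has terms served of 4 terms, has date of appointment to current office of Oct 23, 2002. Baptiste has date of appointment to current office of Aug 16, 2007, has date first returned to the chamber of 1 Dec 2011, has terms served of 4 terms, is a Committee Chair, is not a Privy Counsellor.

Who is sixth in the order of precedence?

Andersen

By parliamentary office: Marino and Novak (Leader of the House); then Halvorsen, Reyes and Takahashi (Chief Whip); then Andersen, Achebe, Baptiste and Brennan (Committee Chair).
Marino and Novak are each not a Privy Counsellor, so the next rule applies.
Marino and Novak both have date first returned to the chamber 9 May 2008, so the next rule applies.
Marino and Novak both have terms served 4 terms, so the next rule applies.
Among Marino and Novak, by date of appointment to current office (earlier first): Marino (Oct 23, 2002) before Novak (Oct 4, 2012).
Among Halvorsen, Reyes and Takahashi, a Privy Counsellor before not a Privy Counsellor: Halvorsen (a Privy Counsellor) before Reyes and Takahashi (not a Privy Counsellor).
Reyes and Takahashi both have date first returned to the chamber 14 Jan 2011, so the next rule applies.
Reyes and Takahashi both have terms served 2 terms, so the next rule applies.
Among Reyes and Takahashi, by date of appointment to current office (earlier first): Reyes (Oct 13, 1998) before Takahashi (Jun 5, 1999).
Andersen, Achebe, Baptiste and Brennan are each not a Privy Counsellor, so the next rule applies.
Andersen, Achebe, Baptiste and Brennan all have date first returned to the chamber 1 Dec 2011, so the next rule applies.
Among Andersen, Achebe, Baptiste and Brennan, by terms served (lower first) (reversed rule for this group): Andersen (1 term) before Achebe and Baptiste (4 terms) before Brennan (10 terms).
Among Achebe and Baptiste, by date of appointment to current office (earlier first): Achebe (Oct 26, 2004) before Baptiste (Aug 16, 2007).
Order: Marino, Novak, Halvorsen, Reyes, Takahashi, Andersen, Achebe, Baptiste, Brennan.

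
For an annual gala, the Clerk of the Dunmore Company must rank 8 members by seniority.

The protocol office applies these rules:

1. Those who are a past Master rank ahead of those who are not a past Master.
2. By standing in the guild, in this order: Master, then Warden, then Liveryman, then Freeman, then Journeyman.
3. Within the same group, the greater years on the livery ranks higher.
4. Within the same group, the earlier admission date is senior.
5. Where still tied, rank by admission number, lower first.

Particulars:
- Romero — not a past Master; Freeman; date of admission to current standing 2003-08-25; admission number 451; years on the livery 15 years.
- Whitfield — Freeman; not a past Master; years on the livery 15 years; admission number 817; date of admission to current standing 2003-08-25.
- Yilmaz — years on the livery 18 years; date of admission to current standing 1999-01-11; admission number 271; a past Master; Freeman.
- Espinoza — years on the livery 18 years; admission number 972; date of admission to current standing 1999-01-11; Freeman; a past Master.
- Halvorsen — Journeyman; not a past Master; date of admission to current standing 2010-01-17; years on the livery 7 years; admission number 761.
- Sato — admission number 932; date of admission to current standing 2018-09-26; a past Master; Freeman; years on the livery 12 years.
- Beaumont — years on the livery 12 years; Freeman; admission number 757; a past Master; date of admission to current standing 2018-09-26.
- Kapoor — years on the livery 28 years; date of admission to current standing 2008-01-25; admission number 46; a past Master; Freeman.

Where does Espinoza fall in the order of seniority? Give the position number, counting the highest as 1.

By the first rule: Kapoor, Yilmaz, Espinoza, Beaumont and Sato (each a past Master); then Romero, Whitfield and Halvorsen (each not a past Master).
Kapoor, Yilmaz, Espinoza, Beaumont and Sato are each Freeman, so the next rule applies.
Among Kapoor, Yilmaz, Espinoza, Beaumont and Sato, by years on the livery (higher first): Kapoor (28 years) before Yilmaz and Espinoza (18 years) before Beaumont and Sato (12 years).
Yilmaz and Espinoza both have date of admission to current standing 1999-01-11, so the next rule applies.
Among Yilmaz and Espinoza, by admission number (lower first): Yilmaz (271) before Espinoza (972).
Beaumont and Sato both have date of admission to current standing 2018-09-26, so the next rule applies.
Among Beaumont and Sato, by admission number (lower first): Beaumont (757) before Sato (932).
Among Romero, Whitfield and Halvorsen, by standing in the guild: Romero and Whitfield (Freeman) before Halvorsen (Journeyman).
Romero and Whitfield both have years on the livery 15 years, so the next rule applies.
Romero and Whitfield both have date of admission to current standing 2003-08-25, so the next rule applies.
Among Romero and Whitfield, by admission number (lower first): Romero (451) before Whitfield (817).
Order: Kapoor, Yilmaz, Espinoza, Beaumont, Sato, Romero, Whitfield, Halvorsen. So position 3.

3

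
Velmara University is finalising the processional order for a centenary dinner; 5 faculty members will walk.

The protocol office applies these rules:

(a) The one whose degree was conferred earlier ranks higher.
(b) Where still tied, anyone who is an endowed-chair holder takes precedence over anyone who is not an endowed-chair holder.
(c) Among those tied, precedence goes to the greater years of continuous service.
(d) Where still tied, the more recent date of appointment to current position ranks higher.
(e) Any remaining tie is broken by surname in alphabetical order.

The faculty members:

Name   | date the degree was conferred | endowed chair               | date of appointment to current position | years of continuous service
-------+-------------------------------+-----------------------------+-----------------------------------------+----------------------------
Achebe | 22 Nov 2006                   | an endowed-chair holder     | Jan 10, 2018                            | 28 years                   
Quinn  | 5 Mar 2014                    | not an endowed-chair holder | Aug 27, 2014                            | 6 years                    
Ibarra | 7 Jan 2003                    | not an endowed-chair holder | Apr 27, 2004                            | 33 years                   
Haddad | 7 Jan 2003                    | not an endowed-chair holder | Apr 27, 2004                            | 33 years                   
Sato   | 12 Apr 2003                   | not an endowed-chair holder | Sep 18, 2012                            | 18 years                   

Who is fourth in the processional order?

By date the degree was conferred (earlier first): Haddad and Ibarra (both 7 Jan 2003); then Sato (12 Apr 2003); then Achebe (22 Nov 2006); then Quinn (5 Mar 2014).
Haddad and Ibarra are each not an endowed-chair holder, so the next rule applies.
Haddad and Ibarra both have years of continuous service 33 years, so the next rule applies.
Haddad and Ibarra both have date of appointment to current position Apr 27, 2004, so the next rule applies.
Among Haddad and Ibarra, alphabetically by surname: Haddad before Ibarra.
Order: Haddad, Ibarra, Sato, Achebe, Quinn.

Achebe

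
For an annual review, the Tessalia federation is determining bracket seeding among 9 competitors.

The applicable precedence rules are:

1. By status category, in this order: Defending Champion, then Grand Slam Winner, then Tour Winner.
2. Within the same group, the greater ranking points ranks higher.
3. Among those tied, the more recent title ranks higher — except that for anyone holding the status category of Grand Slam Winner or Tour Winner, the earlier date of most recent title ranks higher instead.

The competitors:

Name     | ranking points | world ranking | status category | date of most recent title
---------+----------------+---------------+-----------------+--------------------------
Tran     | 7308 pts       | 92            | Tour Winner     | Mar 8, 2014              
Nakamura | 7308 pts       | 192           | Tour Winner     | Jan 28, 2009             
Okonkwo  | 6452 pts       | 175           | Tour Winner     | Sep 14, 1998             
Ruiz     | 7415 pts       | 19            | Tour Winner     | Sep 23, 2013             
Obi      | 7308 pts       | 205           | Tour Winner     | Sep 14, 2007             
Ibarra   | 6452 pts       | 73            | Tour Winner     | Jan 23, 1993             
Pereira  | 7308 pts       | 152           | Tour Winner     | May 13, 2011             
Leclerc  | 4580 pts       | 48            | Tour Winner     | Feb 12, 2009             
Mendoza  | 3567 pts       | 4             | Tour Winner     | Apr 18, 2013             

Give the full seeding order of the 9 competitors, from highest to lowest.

By status category: Ruiz, Obi, Nakamura, Pereira, Tran, Ibarra, Okonkwo, Leclerc and Mendoza (Tour Winner).
Among Ruiz, Obi, Nakamura, Pereira, Tran, Ibarra, Okonkwo, Leclerc and Mendoza, by ranking points (higher first): Ruiz (7415 pts) before Obi, Nakamura, Pereira and Tran (7308 pts) before Ibarra and Okonkwo (6452 pts) before Leclerc (4580 pts) before Mendoza (3567 pts).
Among Obi, Nakamura, Pereira and Tran, by date of most recent title (earlier first) (reversed rule for this group): Obi (Sep 14, 2007) before Nakamura (Jan 28, 2009) before Pereira (May 13, 2011) before Tran (Mar 8, 2014).
Among Ibarra and Okonkwo, by date of most recent title (earlier first) (reversed rule for this group): Ibarra (Jan 23, 1993) before Okonkwo (Sep 14, 1998).
Full order: Ruiz, Obi, Nakamura, Pereira, Tran, Ibarra, Okonkwo, Leclerc, Mendoza.

Ruiz, Obi, Nakamura, Pereira, Tran, Ibarra, Okonkwo, Leclerc, Mendoza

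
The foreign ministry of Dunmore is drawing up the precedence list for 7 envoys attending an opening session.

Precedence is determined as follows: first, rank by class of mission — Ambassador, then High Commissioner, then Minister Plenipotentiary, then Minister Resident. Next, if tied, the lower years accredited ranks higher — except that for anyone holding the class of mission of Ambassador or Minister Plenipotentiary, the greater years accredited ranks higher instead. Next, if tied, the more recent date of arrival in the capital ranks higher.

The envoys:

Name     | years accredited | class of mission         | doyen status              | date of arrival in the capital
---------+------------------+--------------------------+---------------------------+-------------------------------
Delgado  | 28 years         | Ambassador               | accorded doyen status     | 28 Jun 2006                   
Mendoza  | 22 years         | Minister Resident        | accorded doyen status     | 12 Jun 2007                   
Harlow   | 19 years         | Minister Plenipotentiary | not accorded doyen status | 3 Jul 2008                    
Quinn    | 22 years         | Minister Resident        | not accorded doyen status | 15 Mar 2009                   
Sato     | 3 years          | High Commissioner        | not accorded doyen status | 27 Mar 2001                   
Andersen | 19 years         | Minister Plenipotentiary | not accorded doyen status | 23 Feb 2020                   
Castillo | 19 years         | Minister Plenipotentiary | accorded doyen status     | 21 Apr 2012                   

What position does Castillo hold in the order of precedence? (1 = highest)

By class of mission: Delgado (Ambassador); then Sato (High Commissioner); then Andersen, Castillo and Harlow (Minister Plenipotentiary); then Quinn and Mendoza (Minister Resident).
Andersen, Castillo and Harlow all have years accredited 19 years, so the next rule applies.
Among Andersen, Castillo and Harlow, by date of arrival in the capital (later first): Andersen (23 Feb 2020) before Castillo (21 Apr 2012) before Harlow (3 Jul 2008).
Quinn and Mendoza both have years accredited 22 years, so the next rule applies.
Among Quinn and Mendoza, by date of arrival in the capital (later first): Quinn (15 Mar 2009) before Mendoza (12 Jun 2007).
Order: Delgado, Sato, Andersen, Castillo, Harlow, Quinn, Mendoza. So position 4.

4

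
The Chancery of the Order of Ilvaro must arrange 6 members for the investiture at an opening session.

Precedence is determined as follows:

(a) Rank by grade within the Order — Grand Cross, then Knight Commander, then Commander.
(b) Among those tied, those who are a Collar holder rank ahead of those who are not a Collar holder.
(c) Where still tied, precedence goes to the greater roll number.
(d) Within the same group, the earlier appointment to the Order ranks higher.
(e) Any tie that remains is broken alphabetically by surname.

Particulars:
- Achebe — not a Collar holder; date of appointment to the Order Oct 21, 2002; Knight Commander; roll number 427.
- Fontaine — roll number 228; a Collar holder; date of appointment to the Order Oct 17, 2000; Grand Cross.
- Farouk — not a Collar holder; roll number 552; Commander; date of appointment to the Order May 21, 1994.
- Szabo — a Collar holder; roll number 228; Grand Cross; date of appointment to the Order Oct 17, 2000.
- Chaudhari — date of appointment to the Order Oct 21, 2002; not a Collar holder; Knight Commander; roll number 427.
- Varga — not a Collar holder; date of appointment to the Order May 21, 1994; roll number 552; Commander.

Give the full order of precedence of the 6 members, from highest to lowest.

By grade within the Order: Fontaine and Szabo (Grand Cross); then Achebe and Chaudhari (Knight Commander); then Farouk and Varga (Commander).
Fontaine and Szabo are each a Collar holder, so the next rule applies.
Fontaine and Szabo both have roll number 228, so the next rule applies.
Fontaine and Szabo both have date of appointment to the Order Oct 17, 2000, so the next rule applies.
Among Fontaine and Szabo, alphabetically by surname: Fontaine before Szabo.
Achebe and Chaudhari are each not a Collar holder, so the next rule applies.
Achebe and Chaudhari both have roll number 427, so the next rule applies.
Achebe and Chaudhari both have date of appointment to the Order Oct 21, 2002, so the next rule applies.
Among Achebe and Chaudhari, alphabetically by surname: Achebe before Chaudhari.
Farouk and Varga are each not a Collar holder, so the next rule applies.
Farouk and Varga both have roll number 552, so the next rule applies.
Farouk and Varga both have date of appointment to the Order May 21, 1994, so the next rule applies.
Among Farouk and Varga, alphabetically by surname: Farouk before Varga.
Full order: Fontaine, Szabo, Achebe, Chaudhari, Farouk, Varga.

Fontaine, Szabo, Achebe, Chaudhari, Farouk, Varga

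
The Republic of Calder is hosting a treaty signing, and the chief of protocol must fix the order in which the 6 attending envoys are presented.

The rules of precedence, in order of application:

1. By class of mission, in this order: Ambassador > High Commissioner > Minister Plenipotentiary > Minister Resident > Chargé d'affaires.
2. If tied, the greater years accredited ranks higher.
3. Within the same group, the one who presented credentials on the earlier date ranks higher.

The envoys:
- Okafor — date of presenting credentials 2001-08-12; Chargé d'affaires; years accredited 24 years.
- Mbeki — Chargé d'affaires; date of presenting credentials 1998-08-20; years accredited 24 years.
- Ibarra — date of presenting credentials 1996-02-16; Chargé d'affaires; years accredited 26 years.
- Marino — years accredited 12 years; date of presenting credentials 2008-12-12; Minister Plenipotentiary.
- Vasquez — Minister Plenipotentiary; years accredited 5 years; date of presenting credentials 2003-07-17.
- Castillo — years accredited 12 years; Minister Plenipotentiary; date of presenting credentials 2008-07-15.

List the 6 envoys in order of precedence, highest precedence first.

By class of mission: Castillo, Marino and Vasquez (Minister Plenipotentiary); then Ibarra, Mbeki and Okafor (Chargé d'affaires).
Among Castillo, Marino and Vasquez, by years accredited (higher first): Castillo and Marino (12 years) before Vasquez (5 years).
Among Castillo and Marino, by date of presenting credentials (earlier first): Castillo (2008-07-15) before Marino (2008-12-12).
Among Ibarra, Mbeki and Okafor, by years accredited (higher first): Ibarra (26 years) before Mbeki and Okafor (24 years).
Among Mbeki and Okafor, by date of presenting credentials (earlier first): Mbeki (1998-08-20) before Okafor (2001-08-12).
Full order: Castillo, Marino, Vasquez, Ibarra, Mbeki, Okafor.

Castillo, Marino, Vasquez, Ibarra, Mbeki, Okafor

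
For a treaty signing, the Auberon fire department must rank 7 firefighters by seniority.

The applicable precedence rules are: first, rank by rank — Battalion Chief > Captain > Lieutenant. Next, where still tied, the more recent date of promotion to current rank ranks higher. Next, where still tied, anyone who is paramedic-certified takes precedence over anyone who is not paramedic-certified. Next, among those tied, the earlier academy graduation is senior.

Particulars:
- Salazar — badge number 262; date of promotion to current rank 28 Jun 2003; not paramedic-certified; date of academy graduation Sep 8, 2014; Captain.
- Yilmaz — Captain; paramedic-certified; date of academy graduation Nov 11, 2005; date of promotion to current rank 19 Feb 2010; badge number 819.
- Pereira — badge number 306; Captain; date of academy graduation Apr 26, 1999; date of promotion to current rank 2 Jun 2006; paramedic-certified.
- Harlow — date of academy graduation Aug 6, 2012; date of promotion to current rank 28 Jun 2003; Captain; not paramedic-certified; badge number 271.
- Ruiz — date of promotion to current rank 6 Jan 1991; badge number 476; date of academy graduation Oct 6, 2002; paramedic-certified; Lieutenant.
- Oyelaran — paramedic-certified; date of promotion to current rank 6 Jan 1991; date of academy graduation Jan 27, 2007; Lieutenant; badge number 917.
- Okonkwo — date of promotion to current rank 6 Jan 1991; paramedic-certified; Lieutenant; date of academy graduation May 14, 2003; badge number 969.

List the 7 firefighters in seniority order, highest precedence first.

Yilmaz, Pereira, Harlow, Salazar, Ruiz, Okonkwo, Oyelaran

By rank: Yilmaz, Pereira, Harlow and Salazar (Captain); then Ruiz, Okonkwo and Oyelaran (Lieutenant).
Among Yilmaz, Pereira, Harlow and Salazar, by date of promotion to current rank (later first): Yilmaz (19 Feb 2010) before Pereira (2 Jun 2006) before Harlow and Salazar (28 Jun 2003).
Harlow and Salazar are each not paramedic-certified, so the next rule applies.
Among Harlow and Salazar, by date of academy graduation (earlier first): Harlow (Aug 6, 2012) before Salazar (Sep 8, 2014).
Ruiz, Okonkwo and Oyelaran all have date of promotion to current rank 6 Jan 1991, so the next rule applies.
Ruiz, Okonkwo and Oyelaran are each paramedic-certified, so the next rule applies.
Among Ruiz, Okonkwo and Oyelaran, by date of academy graduation (earlier first): Ruiz (Oct 6, 2002) before Okonkwo (May 14, 2003) before Oyelaran (Jan 27, 2007).
Full order: Yilmaz, Pereira, Harlow, Salazar, Ruiz, Okonkwo, Oyelaran.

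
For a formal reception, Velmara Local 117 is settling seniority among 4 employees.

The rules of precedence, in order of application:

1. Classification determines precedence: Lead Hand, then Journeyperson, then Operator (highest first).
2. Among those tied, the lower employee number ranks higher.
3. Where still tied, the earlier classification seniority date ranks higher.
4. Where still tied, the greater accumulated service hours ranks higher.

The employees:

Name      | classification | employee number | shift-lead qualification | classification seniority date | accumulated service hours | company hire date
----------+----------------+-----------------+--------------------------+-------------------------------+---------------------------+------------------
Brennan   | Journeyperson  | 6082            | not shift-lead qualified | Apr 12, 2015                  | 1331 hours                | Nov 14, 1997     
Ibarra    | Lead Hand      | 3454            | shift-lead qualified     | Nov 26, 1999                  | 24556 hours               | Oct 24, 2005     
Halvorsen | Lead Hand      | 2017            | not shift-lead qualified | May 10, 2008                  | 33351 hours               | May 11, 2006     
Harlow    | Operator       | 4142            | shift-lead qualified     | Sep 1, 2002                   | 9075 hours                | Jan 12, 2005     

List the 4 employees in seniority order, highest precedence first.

By classification: Halvorsen and Ibarra (Lead Hand); then Brennan (Journeyperson); then Harlow (Operator).
Among Halvorsen and Ibarra, by employee number (lower first): Halvorsen (2017) before Ibarra (3454).
Full order: Halvorsen, Ibarra, Brennan, Harlow.

Halvorsen, Ibarra, Brennan, Harlow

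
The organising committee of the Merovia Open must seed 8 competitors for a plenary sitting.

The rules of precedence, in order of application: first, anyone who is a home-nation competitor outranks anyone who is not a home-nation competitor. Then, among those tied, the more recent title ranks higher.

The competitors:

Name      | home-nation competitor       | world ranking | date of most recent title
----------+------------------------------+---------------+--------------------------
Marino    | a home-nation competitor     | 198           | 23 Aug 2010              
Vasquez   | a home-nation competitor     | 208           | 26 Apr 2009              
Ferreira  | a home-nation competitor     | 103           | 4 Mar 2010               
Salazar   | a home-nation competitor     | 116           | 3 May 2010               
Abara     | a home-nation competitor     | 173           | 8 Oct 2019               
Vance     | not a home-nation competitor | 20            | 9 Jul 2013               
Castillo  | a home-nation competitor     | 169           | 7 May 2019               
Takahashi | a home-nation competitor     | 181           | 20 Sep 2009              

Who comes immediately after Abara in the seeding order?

Castillo

By the first rule: Abara, Castillo, Marino, Salazar, Ferreira, Takahashi and Vasquez (each a home-nation competitor); then Vance (not a home-nation competitor).
Among Abara, Castillo, Marino, Salazar, Ferreira, Takahashi and Vasquez, by date of most recent title (later first): Abara (8 Oct 2019) before Castillo (7 May 2019) before Marino (23 Aug 2010) before Salazar (3 May 2010) before Ferreira (4 Mar 2010) before Takahashi (20 Sep 2009) before Vasquez (26 Apr 2009).
Order: Abara, Castillo, Marino, Salazar, Ferreira, Takahashi, Vasquez, Vance.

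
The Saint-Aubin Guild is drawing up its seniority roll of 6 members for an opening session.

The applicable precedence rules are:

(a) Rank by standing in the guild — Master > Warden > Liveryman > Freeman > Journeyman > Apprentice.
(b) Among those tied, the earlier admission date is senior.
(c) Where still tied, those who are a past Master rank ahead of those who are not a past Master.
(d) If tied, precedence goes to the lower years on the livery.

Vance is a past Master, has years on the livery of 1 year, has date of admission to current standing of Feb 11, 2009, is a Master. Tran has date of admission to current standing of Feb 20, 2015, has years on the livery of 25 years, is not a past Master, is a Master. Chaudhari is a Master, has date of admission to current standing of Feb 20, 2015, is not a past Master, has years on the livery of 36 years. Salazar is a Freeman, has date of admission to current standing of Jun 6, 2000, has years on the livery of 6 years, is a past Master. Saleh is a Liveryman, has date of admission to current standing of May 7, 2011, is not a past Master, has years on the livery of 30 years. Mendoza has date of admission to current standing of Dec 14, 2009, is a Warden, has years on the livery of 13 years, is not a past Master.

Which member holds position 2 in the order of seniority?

Tran

By standing in the guild: Vance, Tran and Chaudhari (Master); then Mendoza (Warden); then Saleh (Liveryman); then Salazar (Freeman).
Among Vance, Tran and Chaudhari, by date of admission to current standing (earlier first): Vance (Feb 11, 2009) before Tran and Chaudhari (Feb 20, 2015).
Tran and Chaudhari are each not a past Master, so the next rule applies.
Among Tran and Chaudhari, by years on the livery (lower first): Tran (25 years) before Chaudhari (36 years).
Order: Vance, Tran, Chaudhari, Mendoza, Saleh, Salazar.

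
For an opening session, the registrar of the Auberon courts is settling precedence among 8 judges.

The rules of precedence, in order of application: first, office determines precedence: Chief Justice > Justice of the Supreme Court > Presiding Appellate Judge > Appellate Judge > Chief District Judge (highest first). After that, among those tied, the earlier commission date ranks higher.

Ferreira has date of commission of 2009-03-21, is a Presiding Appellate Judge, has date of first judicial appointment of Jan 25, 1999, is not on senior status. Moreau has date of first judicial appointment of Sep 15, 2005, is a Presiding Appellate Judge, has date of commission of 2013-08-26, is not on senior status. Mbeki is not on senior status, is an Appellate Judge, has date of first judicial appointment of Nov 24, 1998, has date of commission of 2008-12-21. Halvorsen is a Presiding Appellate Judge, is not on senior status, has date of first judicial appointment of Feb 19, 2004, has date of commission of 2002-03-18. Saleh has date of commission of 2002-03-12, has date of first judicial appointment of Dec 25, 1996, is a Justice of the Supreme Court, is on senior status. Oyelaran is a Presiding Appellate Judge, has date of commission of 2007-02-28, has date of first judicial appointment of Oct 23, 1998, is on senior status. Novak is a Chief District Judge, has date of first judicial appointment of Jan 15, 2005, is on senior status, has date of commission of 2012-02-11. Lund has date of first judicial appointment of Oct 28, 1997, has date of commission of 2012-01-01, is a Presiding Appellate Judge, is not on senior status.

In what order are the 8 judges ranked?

By office: Saleh (Justice of the Supreme Court); then Halvorsen, Oyelaran, Ferreira, Lund and Moreau (Presiding Appellate Judge); then Mbeki (Appellate Judge); then Novak (Chief District Judge).
Among Halvorsen, Oyelaran, Ferreira, Lund and Moreau, by date of commission (earlier first): Halvorsen (2002-03-18) before Oyelaran (2007-02-28) before Ferreira (2009-03-21) before Lund (2012-01-01) before Moreau (2013-08-26).
Full order: Saleh, Halvorsen, Oyelaran, Ferreira, Lund, Moreau, Mbeki, Novak.

Saleh, Halvorsen, Oyelaran, Ferreira, Lund, Moreau, Mbeki, Novak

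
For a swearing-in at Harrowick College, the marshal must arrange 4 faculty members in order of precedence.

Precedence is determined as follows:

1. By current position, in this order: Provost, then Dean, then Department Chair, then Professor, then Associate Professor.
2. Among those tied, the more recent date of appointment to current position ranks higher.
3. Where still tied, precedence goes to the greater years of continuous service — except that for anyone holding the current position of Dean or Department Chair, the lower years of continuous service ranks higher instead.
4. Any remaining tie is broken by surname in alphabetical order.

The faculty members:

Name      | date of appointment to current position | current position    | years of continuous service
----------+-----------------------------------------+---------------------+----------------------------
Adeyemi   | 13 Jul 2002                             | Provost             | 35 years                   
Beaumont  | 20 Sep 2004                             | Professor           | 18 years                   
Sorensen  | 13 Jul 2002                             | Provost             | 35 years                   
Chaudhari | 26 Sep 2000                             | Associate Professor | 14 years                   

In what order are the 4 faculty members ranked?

By current position: Adeyemi and Sorensen (Provost); then Beaumont (Professor); then Chaudhari (Associate Professor).
Adeyemi and Sorensen both have date of appointment to current position 13 Jul 2002, so the next rule applies.
Adeyemi and Sorensen both have years of continuous service 35 years, so the next rule applies.
Among Adeyemi and Sorensen, alphabetically by surname: Adeyemi before Sorensen.
Full order: Adeyemi, Sorensen, Beaumont, Chaudhari.

Adeyemi, Sorensen, Beaumont, Chaudhari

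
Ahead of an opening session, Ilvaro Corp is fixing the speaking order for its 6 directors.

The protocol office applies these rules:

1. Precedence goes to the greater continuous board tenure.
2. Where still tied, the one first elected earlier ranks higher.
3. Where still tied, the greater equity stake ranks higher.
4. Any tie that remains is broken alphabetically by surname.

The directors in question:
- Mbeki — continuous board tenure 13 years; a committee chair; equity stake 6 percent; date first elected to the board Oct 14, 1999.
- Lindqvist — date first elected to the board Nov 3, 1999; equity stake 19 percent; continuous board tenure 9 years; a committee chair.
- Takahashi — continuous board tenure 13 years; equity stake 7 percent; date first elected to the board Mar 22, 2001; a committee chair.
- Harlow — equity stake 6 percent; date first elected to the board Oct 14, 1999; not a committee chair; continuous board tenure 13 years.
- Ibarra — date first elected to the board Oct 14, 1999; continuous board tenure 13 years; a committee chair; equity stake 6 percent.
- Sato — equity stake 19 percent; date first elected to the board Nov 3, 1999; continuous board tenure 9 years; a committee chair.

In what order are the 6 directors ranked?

By continuous board tenure (higher first): Harlow, Ibarra, Mbeki and Takahashi (each 13 years); then Lindqvist and Sato (both 9 years).
Among Harlow, Ibarra, Mbeki and Takahashi, by date first elected to the board (earlier first): Harlow, Ibarra and Mbeki (Oct 14, 1999) before Takahashi (Mar 22, 2001).
Harlow, Ibarra and Mbeki all have equity stake 6 percent, so the next rule applies.
Among Harlow, Ibarra and Mbeki, alphabetically by surname: Harlow before Ibarra before Mbeki.
Lindqvist and Sato both have date first elected to the board Nov 3, 1999, so the next rule applies.
Lindqvist and Sato both have equity stake 19 percent, so the next rule applies.
Among Lindqvist and Sato, alphabetically by surname: Lindqvist before Sato.
Full order: Harlow, Ibarra, Mbeki, Takahashi, Lindqvist, Sato.

Harlow, Ibarra, Mbeki, Takahashi, Lindqvist, Sato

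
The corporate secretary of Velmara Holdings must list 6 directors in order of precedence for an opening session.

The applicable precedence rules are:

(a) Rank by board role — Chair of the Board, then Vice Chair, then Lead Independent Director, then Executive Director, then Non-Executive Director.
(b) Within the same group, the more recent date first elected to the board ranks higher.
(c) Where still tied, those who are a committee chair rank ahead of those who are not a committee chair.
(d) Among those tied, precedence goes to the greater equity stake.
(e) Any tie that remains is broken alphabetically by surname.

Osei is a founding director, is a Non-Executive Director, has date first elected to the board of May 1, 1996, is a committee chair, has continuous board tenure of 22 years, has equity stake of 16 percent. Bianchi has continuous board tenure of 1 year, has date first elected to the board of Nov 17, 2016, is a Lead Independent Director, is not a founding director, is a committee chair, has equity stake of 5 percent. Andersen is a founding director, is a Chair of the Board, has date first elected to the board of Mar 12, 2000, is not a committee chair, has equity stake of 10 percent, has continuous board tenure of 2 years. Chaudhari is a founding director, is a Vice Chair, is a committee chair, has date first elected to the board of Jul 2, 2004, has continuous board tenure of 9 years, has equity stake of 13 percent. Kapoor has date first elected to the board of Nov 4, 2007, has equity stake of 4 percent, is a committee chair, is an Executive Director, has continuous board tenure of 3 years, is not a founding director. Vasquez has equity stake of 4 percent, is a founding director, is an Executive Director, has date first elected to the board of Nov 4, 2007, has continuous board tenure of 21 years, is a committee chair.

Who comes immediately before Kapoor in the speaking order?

Bianchi

By board role: Andersen (Chair of the Board); then Chaudhari (Vice Chair); then Bianchi (Lead Independent Director); then Kapoor and Vasquez (Executive Director); then Osei (Non-Executive Director).
Kapoor and Vasquez both have date first elected to the board Nov 4, 2007, so the next rule applies.
Kapoor and Vasquez are each a committee chair, so the next rule applies.
Kapoor and Vasquez both have equity stake 4 percent, so the next rule applies.
Among Kapoor and Vasquez, alphabetically by surname: Kapoor before Vasquez.
Order: Andersen, Chaudhari, Bianchi, Kapoor, Vasquez, Osei.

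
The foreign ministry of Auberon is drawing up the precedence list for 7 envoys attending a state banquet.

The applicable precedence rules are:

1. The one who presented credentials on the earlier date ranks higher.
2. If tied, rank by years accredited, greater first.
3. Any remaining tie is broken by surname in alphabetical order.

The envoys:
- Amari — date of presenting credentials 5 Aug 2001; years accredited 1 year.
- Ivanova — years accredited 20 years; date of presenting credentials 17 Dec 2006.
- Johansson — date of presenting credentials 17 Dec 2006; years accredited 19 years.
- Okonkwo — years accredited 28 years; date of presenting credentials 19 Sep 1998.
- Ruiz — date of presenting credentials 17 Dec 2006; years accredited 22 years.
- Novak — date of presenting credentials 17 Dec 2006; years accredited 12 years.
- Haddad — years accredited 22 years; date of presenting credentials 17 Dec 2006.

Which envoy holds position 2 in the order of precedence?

Amari

By date of presenting credentials (earlier first): Okonkwo (19 Sep 1998); then Amari (5 Aug 2001); then Haddad, Ruiz, Ivanova, Johansson and Novak (each 17 Dec 2006).
Among Haddad, Ruiz, Ivanova, Johansson and Novak, by years accredited (higher first): Haddad and Ruiz (22 years) before Ivanova (20 years) before Johansson (19 years) before Novak (12 years).
Among Haddad and Ruiz, alphabetically by surname: Haddad before Ruiz.
Order: Okonkwo, Amari, Haddad, Ruiz, Ivanova, Johansson, Novak.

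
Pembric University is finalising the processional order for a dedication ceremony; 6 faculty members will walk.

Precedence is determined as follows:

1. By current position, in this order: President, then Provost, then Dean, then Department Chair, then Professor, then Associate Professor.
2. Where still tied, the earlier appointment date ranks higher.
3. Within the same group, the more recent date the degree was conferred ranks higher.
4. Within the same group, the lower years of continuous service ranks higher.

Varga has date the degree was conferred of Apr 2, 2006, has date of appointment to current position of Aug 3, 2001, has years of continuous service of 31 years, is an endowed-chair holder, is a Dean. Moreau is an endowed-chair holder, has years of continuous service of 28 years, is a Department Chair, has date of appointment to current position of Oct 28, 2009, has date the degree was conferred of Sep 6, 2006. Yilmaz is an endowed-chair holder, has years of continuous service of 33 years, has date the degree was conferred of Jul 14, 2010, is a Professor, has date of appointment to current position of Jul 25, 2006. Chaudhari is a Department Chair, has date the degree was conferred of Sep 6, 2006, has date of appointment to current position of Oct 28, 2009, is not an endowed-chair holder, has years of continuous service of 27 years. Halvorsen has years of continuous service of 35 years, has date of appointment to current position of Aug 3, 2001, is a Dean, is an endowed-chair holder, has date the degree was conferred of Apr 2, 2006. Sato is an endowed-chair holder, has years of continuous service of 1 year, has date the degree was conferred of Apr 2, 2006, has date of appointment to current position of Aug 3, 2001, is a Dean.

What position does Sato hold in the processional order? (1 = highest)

By current position: Sato, Varga and Halvorsen (Dean); then Chaudhari and Moreau (Department Chair); then Yilmaz (Professor).
Sato, Varga and Halvorsen all have date of appointment to current position Aug 3, 2001, so the next rule applies.
Sato, Varga and Halvorsen all have date the degree was conferred Apr 2, 2006, so the next rule applies.
Among Sato, Varga and Halvorsen, by years of continuous service (lower first): Sato (1 year) before Varga (31 years) before Halvorsen (35 years).
Chaudhari and Moreau both have date of appointment to current position Oct 28, 2009, so the next rule applies.
Chaudhari and Moreau both have date the degree was conferred Sep 6, 2006, so the next rule applies.
Among Chaudhari and Moreau, by years of continuous service (lower first): Chaudhari (27 years) before Moreau (28 years).
Order: Sato, Varga, Halvorsen, Chaudhari, Moreau, Yilmaz. So position 1.

1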